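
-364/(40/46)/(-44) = 2093/220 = 9.51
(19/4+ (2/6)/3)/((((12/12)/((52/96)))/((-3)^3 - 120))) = -111475/288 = -387.07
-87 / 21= -29 / 7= -4.14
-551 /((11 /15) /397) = -298291.36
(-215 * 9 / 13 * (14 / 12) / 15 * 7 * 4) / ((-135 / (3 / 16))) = 2107 / 4680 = 0.45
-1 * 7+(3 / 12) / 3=-83 / 12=-6.92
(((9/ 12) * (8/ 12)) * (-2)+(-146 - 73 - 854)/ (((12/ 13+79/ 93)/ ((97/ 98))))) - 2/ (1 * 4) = -600.67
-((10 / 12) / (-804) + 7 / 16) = -4211 / 9648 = -0.44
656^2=430336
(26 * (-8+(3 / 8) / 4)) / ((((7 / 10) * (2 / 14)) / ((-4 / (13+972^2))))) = 16445 / 1889594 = 0.01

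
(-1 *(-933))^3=812166237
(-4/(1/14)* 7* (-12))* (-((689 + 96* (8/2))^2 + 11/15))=-27079275328/5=-5415855065.60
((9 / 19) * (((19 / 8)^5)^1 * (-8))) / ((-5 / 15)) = 3518667 / 4096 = 859.05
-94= -94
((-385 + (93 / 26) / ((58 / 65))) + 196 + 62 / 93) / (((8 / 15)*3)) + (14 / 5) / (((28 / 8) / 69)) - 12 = -1002281 / 13920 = -72.00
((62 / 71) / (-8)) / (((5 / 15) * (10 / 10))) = -93 / 284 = -0.33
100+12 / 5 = 512 / 5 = 102.40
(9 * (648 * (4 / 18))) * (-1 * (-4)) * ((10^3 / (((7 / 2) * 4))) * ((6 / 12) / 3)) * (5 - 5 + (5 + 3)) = 3456000 / 7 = 493714.29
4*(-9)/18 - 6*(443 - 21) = -2534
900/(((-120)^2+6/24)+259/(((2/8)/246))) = 144/43081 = 0.00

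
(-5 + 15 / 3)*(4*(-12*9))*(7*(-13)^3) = 0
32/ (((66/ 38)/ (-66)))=-1216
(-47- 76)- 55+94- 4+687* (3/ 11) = 1093/ 11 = 99.36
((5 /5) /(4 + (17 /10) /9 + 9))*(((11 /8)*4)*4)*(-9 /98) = -8910 /58163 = -0.15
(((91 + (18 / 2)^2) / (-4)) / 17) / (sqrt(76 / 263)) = -43*sqrt(4997) / 646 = -4.71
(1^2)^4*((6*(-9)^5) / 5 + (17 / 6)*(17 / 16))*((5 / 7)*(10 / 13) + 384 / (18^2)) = -122908.98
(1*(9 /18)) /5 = 1 /10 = 0.10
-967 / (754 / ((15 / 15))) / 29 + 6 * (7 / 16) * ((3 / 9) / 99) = -306401 / 8658936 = -0.04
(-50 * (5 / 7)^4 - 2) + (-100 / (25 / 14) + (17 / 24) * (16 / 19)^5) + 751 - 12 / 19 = 12121842638839 / 17835341097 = 679.65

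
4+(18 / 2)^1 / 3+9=16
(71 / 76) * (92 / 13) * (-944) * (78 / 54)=-1541552 / 171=-9014.92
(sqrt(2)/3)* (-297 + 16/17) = -5033* sqrt(2)/51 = -139.56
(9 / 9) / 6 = 1 / 6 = 0.17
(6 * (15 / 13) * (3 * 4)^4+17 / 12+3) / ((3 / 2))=22395569 / 234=95707.56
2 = 2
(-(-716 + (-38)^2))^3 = -385828352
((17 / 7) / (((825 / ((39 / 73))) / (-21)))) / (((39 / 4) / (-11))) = 68 / 1825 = 0.04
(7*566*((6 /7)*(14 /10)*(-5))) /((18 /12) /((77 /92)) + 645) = -610148 /16601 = -36.75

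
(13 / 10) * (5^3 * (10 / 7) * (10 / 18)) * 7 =8125 / 9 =902.78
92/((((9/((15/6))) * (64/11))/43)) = 54395/288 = 188.87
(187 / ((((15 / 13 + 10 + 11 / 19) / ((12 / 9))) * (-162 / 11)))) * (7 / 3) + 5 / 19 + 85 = 234809359 / 2867157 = 81.90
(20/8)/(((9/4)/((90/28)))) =25/7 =3.57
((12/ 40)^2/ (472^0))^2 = 81/ 10000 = 0.01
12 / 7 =1.71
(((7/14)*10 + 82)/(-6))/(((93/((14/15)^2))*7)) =-0.02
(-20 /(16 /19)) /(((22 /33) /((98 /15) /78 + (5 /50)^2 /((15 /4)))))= -3002 /975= -3.08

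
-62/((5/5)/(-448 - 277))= 44950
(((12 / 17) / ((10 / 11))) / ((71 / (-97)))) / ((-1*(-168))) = -1067 / 168980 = -0.01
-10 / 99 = -0.10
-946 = -946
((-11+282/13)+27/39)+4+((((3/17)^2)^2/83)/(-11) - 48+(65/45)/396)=-952217340923/29198607516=-32.61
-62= -62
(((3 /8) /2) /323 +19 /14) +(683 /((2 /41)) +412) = 14414.86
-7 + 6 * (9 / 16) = -29 / 8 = -3.62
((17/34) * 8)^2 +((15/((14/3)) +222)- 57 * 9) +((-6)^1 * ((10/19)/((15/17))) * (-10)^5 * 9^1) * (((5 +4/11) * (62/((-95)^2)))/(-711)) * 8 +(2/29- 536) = -5186317184443/2419951226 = -2143.15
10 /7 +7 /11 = 159 /77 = 2.06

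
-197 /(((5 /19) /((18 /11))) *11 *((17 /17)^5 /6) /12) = -4850928 /605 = -8018.06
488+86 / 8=1995 / 4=498.75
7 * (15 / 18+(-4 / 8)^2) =7.58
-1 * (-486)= 486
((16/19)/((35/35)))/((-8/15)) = -30/19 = -1.58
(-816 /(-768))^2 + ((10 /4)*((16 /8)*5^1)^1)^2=626.13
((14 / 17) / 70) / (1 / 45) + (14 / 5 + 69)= 6148 / 85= 72.33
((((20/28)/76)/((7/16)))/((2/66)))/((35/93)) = 12276/6517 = 1.88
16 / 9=1.78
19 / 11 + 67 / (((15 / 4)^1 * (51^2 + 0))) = 744233 / 429165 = 1.73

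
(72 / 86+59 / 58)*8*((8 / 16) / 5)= 1850 / 1247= 1.48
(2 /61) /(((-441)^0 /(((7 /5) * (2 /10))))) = 14 /1525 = 0.01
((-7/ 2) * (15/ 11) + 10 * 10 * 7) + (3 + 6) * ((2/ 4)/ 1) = 7697/ 11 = 699.73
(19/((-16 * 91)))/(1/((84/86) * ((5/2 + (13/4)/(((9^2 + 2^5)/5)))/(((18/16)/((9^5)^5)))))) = -5433291270181171009342834515/252668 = -21503677830913178595401.22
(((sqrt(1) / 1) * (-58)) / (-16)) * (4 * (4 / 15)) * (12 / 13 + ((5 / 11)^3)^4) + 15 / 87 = 3.74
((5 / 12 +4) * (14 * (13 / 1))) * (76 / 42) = 13091 / 9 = 1454.56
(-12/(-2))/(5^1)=6/5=1.20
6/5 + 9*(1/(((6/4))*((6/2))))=16/5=3.20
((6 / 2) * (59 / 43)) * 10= 1770 / 43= 41.16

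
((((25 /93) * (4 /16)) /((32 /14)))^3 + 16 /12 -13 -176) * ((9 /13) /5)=-39570892798193 /1522858721280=-25.98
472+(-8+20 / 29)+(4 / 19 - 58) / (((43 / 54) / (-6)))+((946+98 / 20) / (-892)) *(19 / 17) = 3229700149997 / 3592806520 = 898.94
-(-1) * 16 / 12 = 1.33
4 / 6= 2 / 3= 0.67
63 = 63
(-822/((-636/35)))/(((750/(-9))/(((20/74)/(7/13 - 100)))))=12467/8451910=0.00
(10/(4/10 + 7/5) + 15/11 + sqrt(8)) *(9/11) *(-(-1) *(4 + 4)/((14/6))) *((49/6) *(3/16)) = 189 *sqrt(2)/22 + 14385/484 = 41.87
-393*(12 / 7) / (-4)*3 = 3537 / 7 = 505.29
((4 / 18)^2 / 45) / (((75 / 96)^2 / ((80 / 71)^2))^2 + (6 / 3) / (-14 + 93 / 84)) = 99230924406784 / 6871626274550805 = 0.01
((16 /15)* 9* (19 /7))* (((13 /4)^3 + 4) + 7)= 165357 /140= 1181.12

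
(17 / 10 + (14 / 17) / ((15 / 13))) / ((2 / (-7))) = -8617 / 1020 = -8.45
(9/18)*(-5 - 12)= -17/2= -8.50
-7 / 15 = -0.47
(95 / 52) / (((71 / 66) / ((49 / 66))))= 4655 / 3692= 1.26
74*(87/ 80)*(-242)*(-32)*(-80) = -49855872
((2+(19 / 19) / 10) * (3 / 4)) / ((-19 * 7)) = -9 / 760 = -0.01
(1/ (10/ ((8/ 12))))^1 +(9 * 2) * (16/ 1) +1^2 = 4336/ 15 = 289.07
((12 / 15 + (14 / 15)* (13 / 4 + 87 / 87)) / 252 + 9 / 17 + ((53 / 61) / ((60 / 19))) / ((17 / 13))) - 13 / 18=286177 / 7839720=0.04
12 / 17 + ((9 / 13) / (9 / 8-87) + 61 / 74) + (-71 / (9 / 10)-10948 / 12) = -33358428989 / 33705594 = -989.70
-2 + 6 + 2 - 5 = 1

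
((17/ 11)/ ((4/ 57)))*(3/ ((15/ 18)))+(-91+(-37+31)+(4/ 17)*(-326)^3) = -15244262573/ 1870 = -8152012.07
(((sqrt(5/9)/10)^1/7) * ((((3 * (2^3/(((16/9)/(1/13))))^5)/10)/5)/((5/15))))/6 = 59049 * sqrt(5)/83169632000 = 0.00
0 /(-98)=0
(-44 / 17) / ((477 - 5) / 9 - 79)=396 / 4063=0.10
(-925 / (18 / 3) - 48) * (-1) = 202.17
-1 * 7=-7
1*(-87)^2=7569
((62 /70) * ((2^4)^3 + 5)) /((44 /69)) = 8772039 /1540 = 5696.13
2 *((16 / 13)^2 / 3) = 512 / 507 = 1.01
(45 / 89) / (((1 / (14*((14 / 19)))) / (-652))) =-5750640 / 1691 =-3400.73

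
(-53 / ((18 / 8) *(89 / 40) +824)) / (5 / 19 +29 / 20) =-3222400 / 86349291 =-0.04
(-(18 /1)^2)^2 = 104976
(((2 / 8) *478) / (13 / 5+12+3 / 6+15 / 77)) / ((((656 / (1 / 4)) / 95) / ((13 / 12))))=113638525 / 370834176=0.31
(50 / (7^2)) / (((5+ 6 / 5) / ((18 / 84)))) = 375 / 10633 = 0.04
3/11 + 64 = 707/11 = 64.27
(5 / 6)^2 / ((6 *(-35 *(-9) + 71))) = 25 / 83376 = 0.00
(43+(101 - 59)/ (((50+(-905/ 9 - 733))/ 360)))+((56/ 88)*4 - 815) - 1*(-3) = -15238073/ 19393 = -785.75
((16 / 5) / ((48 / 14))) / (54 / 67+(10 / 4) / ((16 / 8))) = 0.45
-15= -15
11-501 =-490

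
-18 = -18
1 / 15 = 0.07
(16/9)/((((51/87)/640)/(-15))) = -1484800/51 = -29113.73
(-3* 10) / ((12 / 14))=-35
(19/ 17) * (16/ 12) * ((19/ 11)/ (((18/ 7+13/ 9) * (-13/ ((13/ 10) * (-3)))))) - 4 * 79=-74705894/ 236555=-315.81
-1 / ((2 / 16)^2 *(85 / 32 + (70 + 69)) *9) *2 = -0.10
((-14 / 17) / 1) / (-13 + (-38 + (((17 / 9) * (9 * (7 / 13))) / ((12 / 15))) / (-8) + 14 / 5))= 29120 / 1754927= 0.02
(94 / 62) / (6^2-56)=-47 / 620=-0.08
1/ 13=0.08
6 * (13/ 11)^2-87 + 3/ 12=-37931/ 484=-78.37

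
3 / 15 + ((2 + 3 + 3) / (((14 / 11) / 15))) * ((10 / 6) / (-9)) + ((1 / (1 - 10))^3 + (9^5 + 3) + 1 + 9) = 1506526498 / 25515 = 59044.74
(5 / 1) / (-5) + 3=2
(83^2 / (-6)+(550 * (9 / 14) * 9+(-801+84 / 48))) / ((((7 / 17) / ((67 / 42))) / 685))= 80921559155 / 24696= 3276707.12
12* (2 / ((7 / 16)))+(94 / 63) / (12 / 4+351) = 611759 / 11151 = 54.86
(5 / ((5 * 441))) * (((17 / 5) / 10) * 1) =0.00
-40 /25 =-8 /5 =-1.60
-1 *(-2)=2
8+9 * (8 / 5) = 22.40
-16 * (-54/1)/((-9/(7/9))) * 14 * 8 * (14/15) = -351232/45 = -7805.16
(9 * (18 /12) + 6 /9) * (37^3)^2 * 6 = 218086744765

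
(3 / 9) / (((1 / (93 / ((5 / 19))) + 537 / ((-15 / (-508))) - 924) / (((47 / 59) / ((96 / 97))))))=13426255 / 863835495456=0.00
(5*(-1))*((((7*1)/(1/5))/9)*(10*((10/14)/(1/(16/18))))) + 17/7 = -68623/567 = -121.03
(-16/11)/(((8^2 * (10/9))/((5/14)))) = -9/1232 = -0.01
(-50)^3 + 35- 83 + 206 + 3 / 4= -499365 / 4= -124841.25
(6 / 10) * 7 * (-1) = -21 / 5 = -4.20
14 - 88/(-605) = 778/55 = 14.15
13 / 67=0.19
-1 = -1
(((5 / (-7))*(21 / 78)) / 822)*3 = -0.00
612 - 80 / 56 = 4274 / 7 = 610.57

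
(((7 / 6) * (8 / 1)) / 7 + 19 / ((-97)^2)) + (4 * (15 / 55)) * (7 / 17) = 9419659 / 5278449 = 1.78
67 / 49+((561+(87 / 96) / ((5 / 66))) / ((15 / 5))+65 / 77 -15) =7683941 / 43120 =178.20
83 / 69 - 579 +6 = -39454 / 69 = -571.80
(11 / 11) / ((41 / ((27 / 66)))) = 9 / 902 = 0.01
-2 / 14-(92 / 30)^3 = -28.98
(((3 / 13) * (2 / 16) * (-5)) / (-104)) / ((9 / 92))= 115 / 8112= 0.01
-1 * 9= -9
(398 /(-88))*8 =-398 /11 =-36.18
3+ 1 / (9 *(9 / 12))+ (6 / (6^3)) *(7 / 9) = 1027 / 324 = 3.17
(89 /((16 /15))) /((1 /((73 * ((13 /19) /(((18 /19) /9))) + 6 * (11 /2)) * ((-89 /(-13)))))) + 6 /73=8803599921 /30368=289897.26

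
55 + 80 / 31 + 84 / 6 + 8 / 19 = 42409 / 589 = 72.00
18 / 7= 2.57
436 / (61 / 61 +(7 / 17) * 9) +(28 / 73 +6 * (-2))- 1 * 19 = 62.03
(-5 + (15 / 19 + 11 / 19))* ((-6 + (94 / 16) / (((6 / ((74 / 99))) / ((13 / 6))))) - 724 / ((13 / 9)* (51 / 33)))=1193.85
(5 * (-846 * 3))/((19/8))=-101520/19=-5343.16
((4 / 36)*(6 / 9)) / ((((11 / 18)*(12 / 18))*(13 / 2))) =4 / 143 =0.03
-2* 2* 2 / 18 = -4 / 9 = -0.44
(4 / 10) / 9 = 2 / 45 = 0.04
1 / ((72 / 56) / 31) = 217 / 9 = 24.11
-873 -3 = -876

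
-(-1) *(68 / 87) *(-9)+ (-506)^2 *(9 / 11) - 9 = 6074571 / 29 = 209467.97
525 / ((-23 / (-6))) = 3150 / 23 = 136.96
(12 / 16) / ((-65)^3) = -3 / 1098500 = -0.00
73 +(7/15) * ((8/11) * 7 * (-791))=-298027/165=-1806.22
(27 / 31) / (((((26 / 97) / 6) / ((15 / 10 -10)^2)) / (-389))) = -883291797 / 1612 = -547947.76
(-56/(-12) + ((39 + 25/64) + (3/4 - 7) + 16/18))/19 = 22289/10944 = 2.04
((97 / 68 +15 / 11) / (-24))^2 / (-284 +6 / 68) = -4355569 / 91497466368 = -0.00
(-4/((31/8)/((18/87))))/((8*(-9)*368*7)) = 1/868434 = 0.00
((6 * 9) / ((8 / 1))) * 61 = 1647 / 4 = 411.75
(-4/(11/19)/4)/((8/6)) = -57/44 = -1.30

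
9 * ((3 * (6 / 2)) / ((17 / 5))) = 23.82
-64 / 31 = -2.06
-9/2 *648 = -2916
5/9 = 0.56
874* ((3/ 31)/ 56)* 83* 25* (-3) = -8160975/ 868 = -9402.04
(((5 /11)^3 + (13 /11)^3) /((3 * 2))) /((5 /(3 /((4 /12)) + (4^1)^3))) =28251 /6655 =4.25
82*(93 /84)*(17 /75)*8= 86428 /525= 164.62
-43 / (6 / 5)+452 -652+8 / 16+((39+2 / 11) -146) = -11291 / 33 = -342.15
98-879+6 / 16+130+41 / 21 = -108977 / 168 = -648.67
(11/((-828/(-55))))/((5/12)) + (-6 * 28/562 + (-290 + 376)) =1695659/19389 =87.45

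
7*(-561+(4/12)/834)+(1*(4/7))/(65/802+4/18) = -150481554337/38338146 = -3925.11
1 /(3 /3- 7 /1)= -1 /6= -0.17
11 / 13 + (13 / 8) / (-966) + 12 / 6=285767 / 100464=2.84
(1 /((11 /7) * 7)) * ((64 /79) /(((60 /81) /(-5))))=-432 /869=-0.50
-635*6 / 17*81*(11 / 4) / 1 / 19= -1697355 / 646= -2627.48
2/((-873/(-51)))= 0.12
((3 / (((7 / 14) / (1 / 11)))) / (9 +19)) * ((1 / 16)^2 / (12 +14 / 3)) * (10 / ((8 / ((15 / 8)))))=27 / 2523136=0.00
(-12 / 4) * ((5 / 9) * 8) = -40 / 3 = -13.33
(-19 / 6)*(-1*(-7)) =-133 / 6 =-22.17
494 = 494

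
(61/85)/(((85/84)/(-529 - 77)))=-3105144/7225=-429.78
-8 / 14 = -4 / 7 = -0.57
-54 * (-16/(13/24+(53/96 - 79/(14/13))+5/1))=-193536/15067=-12.85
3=3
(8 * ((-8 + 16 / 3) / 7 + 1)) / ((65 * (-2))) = -4 / 105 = -0.04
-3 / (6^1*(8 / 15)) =-0.94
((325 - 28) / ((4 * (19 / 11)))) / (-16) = -3267 / 1216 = -2.69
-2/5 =-0.40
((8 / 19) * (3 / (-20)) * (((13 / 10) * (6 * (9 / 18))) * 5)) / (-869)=117 / 82555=0.00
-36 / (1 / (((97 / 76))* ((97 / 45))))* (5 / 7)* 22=-206998 / 133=-1556.38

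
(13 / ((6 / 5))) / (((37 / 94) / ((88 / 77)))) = 24440 / 777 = 31.45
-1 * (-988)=988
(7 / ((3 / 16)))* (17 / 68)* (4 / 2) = 56 / 3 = 18.67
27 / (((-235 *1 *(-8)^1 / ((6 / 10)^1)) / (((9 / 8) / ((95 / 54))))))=19683 / 3572000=0.01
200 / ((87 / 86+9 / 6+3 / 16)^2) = 94668800 / 3448449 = 27.45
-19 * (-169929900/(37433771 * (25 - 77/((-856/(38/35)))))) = 2303116578000/670176802213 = 3.44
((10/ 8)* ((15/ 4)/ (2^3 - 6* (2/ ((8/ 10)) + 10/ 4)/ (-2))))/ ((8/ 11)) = 825/ 2944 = 0.28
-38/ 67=-0.57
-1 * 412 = -412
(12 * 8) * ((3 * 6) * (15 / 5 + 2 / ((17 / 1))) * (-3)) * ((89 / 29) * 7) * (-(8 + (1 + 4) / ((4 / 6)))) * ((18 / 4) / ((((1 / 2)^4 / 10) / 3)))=5730788206080 / 493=11624316848.03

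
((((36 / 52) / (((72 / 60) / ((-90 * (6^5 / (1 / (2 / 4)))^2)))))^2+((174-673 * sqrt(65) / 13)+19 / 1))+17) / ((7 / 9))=937033418955202879410 / 1183-6057 * sqrt(65) / 91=792082349074558110.38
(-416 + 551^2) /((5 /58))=3516946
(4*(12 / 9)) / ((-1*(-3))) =16 / 9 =1.78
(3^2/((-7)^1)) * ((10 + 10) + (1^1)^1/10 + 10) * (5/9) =-43/2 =-21.50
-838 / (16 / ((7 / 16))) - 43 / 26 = -40881 / 1664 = -24.57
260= 260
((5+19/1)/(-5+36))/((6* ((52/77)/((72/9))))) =1.53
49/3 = 16.33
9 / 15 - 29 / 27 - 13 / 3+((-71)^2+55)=687311 / 135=5091.19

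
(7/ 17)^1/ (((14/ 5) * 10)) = 1/ 68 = 0.01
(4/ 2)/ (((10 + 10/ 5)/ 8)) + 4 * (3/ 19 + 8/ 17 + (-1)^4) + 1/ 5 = 38989/ 4845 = 8.05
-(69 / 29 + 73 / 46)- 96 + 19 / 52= -3454557 / 34684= -99.60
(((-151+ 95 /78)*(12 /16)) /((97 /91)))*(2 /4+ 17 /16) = -2044525 /12416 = -164.67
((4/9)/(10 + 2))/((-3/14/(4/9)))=-56/729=-0.08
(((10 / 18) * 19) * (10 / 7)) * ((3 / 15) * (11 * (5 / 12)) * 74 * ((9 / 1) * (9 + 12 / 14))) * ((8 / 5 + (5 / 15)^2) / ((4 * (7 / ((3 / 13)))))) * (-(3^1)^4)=-264120615 / 2548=-103658.01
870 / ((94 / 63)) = 27405 / 47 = 583.09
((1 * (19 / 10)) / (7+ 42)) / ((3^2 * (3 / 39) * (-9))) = -247 / 39690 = -0.01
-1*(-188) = 188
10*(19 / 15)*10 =380 / 3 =126.67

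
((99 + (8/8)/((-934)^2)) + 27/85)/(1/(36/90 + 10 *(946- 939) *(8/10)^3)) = 3336086534961/926878250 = 3599.27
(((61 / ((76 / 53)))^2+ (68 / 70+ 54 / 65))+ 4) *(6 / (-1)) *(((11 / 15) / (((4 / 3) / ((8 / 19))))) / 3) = -10496288297 / 12483380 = -840.82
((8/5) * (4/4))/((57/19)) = 8/15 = 0.53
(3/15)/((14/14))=1/5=0.20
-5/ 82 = -0.06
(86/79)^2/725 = 7396/4524725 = 0.00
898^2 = 806404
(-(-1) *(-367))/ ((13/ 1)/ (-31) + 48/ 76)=-216163/ 125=-1729.30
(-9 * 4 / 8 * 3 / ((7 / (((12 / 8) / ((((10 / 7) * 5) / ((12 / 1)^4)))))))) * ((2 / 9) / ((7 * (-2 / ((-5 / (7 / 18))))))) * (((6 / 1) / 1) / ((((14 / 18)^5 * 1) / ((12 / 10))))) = -892616806656 / 20588575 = -43354.96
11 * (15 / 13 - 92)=-12991 / 13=-999.31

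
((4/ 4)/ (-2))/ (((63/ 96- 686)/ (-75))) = -1200/ 21931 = -0.05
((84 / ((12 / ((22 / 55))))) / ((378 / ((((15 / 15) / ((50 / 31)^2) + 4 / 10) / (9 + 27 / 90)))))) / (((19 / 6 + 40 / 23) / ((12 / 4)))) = 45103 / 118051875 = 0.00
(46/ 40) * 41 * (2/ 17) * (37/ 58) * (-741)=-25854231/ 9860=-2622.13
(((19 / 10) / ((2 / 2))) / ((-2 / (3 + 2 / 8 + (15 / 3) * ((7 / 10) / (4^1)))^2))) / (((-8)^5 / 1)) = 20691 / 41943040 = 0.00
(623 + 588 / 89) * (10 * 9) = 5043150 / 89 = 56664.61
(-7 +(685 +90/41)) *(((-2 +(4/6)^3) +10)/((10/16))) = 16658432/1845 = 9028.96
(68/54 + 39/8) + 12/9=1613/216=7.47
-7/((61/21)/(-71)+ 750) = -10437/1118189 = -0.01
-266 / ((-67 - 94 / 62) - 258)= 589 / 723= 0.81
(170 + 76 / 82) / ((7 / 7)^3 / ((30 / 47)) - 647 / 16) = -1681920 / 382489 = -4.40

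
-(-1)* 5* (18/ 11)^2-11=289/ 121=2.39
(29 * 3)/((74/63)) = 5481/74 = 74.07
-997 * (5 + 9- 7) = -6979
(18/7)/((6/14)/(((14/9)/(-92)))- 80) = -63/2581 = -0.02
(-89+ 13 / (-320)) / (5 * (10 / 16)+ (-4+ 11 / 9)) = -256437 / 1000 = -256.44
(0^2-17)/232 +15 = 3463/232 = 14.93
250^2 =62500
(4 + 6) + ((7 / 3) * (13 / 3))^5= 6240911941 / 59049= 105690.39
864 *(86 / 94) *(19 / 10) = 352944 / 235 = 1501.89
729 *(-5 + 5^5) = 2274480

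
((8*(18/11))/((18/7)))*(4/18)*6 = 6.79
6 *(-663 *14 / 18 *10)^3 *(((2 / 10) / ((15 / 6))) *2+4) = -30803088767360 / 9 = -3422565418595.56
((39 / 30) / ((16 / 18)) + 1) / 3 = 197 / 240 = 0.82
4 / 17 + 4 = 72 / 17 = 4.24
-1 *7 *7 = -49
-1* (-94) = 94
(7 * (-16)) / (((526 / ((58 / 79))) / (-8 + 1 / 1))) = 22736 / 20777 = 1.09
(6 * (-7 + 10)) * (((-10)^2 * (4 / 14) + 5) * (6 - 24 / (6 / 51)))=-837540 / 7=-119648.57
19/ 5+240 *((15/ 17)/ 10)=2123/ 85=24.98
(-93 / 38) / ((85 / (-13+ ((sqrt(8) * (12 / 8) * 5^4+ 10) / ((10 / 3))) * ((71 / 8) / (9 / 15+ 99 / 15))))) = 1457 / 5440 - 825375 * sqrt(2) / 41344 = -27.96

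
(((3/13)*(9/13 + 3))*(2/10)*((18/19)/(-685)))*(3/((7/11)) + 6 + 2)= -0.00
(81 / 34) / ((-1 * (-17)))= 81 / 578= 0.14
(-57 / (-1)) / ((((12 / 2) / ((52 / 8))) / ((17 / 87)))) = 4199 / 348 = 12.07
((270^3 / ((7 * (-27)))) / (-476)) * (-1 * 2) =-364500 / 833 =-437.58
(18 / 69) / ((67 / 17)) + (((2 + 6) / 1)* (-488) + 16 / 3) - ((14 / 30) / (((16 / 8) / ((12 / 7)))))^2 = -450599242 / 115575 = -3898.76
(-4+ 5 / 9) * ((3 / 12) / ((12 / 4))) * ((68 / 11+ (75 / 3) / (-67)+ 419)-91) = -7626527 / 79596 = -95.82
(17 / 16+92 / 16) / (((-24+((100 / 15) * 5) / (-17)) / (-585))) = 3252015 / 21184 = 153.51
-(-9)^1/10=9/10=0.90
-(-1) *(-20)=-20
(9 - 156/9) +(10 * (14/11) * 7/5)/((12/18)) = 607/33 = 18.39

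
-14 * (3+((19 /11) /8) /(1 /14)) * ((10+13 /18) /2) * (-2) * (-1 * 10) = -9040.78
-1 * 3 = -3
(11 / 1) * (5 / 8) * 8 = 55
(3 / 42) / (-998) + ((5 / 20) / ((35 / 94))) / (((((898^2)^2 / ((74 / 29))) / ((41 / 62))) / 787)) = -1461492956663773 / 20420370807123617120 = -0.00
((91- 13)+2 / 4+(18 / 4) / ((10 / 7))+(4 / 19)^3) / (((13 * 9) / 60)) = 3734009 / 89167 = 41.88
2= 2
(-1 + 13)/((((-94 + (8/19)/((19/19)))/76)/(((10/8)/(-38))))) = 285/889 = 0.32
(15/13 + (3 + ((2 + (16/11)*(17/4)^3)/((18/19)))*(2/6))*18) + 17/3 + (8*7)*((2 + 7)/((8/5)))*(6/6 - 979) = -527308505/1716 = -307289.34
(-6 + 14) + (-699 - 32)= -723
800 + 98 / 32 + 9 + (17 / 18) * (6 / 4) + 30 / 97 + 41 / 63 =79632611 / 97776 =814.44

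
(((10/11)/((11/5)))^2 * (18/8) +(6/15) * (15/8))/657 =22141/12825516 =0.00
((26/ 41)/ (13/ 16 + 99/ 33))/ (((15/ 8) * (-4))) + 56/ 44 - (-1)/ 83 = 43245479/ 34251195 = 1.26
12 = 12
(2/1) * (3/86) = 3/43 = 0.07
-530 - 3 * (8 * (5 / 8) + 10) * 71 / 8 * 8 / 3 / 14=-8485 / 14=-606.07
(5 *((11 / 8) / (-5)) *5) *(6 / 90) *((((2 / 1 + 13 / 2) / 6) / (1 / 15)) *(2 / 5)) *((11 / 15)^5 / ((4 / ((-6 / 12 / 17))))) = 1771561 / 291600000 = 0.01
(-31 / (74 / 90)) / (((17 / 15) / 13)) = -272025 / 629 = -432.47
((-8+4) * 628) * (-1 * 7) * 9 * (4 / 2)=316512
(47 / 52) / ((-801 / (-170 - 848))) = 23923 / 20826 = 1.15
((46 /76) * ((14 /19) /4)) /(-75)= -161 /108300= -0.00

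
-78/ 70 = -39/ 35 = -1.11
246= 246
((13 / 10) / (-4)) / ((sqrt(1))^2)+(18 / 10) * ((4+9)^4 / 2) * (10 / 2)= 5140967 / 40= 128524.18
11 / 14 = 0.79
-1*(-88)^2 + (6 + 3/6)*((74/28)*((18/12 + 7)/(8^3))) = -222027791/28672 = -7743.71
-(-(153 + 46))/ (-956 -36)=-199/ 992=-0.20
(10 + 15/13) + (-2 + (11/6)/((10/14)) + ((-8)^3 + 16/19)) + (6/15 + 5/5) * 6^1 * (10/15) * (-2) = -3783823/7410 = -510.64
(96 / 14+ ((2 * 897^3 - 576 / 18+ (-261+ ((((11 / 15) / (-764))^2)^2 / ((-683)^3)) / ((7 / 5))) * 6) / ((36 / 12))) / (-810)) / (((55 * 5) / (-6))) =264411997766877813413914127641337 / 20401732262203601482998000000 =12960.27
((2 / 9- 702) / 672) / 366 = -1579 / 553392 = -0.00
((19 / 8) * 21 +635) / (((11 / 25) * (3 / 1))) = 136975 / 264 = 518.84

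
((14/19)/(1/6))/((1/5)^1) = 420/19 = 22.11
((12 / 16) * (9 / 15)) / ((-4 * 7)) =-9 / 560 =-0.02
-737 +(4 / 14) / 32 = -736.99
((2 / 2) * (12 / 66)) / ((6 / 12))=4 / 11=0.36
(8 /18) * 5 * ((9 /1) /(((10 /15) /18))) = 540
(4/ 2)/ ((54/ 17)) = 17/ 27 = 0.63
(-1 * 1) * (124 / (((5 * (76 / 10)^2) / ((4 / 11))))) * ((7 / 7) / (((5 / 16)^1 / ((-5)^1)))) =9920 / 3971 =2.50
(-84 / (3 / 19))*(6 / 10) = -1596 / 5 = -319.20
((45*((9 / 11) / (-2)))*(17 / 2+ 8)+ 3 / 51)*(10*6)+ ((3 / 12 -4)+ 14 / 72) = -2788429 / 153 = -18225.03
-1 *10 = -10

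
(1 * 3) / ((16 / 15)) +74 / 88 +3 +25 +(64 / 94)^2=12486563 / 388784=32.12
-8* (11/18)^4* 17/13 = -248897/170586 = -1.46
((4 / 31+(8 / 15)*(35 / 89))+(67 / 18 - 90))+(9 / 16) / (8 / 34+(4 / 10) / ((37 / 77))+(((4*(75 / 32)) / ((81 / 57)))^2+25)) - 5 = -5123596910965021 / 56346033262014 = -90.93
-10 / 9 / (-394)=5 / 1773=0.00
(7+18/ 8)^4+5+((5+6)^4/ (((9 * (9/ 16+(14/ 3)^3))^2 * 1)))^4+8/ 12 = 81184618165877453372299490373405942067292723/ 11080791732942260114117191408441135227648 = 7326.61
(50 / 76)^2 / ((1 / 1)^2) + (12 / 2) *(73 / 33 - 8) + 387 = 5602375 / 15884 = 352.71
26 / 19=1.37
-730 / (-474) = 365 / 237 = 1.54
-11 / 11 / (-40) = 0.02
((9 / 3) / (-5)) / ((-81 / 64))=64 / 135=0.47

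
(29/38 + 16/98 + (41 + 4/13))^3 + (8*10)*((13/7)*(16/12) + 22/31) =99703193787951354547/1319021988444888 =75588.73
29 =29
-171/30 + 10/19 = -983/190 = -5.17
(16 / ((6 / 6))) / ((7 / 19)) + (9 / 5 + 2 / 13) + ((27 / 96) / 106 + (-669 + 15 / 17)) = -16338709329 / 26237120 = -622.73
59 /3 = 19.67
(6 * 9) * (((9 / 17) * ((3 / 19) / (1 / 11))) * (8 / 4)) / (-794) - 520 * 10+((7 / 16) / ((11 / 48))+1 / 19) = -7332222528 / 1410541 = -5198.16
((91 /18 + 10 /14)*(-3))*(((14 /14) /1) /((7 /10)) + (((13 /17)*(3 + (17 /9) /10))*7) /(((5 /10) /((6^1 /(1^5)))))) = -133836338 /37485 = -3570.40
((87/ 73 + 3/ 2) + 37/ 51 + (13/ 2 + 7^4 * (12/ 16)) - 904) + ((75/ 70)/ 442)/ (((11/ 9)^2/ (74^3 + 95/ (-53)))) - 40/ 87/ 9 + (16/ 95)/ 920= 1564.17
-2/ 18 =-1/ 9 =-0.11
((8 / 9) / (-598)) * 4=-16 / 2691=-0.01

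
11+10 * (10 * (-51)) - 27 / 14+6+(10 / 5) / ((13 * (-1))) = -925485 / 182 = -5085.08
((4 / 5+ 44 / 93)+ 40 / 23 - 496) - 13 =-5411539 / 10695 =-505.99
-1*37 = -37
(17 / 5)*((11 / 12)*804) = 12529 / 5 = 2505.80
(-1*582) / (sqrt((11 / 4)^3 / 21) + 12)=-9386496 / 192205 + 51216*sqrt(231) / 192205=-44.79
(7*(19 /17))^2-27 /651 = 3835912 /62713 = 61.17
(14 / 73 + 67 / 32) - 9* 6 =-120805 / 2336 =-51.71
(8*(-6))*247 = -11856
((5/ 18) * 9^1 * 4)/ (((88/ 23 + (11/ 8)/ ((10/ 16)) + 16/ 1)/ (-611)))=-702650/ 2533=-277.40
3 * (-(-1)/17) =3/17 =0.18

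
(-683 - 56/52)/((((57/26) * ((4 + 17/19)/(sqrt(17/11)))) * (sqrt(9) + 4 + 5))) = -8893 * sqrt(187)/18414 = -6.60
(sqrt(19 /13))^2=19 /13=1.46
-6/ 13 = -0.46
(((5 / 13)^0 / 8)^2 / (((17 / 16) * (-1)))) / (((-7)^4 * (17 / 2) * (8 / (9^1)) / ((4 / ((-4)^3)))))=9 / 177635584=0.00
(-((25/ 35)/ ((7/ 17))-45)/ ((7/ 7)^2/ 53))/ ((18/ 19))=1067420/ 441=2420.45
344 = 344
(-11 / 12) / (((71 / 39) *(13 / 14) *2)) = -77 / 284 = -0.27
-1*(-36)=36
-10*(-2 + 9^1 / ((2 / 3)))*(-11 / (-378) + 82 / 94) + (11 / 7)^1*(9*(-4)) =-2846773 / 17766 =-160.24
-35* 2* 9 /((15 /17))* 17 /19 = -12138 /19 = -638.84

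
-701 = -701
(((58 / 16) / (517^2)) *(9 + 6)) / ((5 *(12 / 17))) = 493 / 8553248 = 0.00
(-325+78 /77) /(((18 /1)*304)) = -1313 /22176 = -0.06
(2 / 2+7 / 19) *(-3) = -78 / 19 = -4.11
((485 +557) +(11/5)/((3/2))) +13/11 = 172367/165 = 1044.65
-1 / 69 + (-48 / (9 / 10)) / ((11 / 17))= -20857 / 253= -82.44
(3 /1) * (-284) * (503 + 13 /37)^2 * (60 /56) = -2216393072640 /9583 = -231283843.54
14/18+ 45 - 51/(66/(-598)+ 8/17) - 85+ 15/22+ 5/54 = -97900390/543807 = -180.03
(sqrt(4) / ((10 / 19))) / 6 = 19 / 30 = 0.63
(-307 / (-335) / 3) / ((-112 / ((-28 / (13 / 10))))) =307 / 5226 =0.06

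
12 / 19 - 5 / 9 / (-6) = 743 / 1026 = 0.72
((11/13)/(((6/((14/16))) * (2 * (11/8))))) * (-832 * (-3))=112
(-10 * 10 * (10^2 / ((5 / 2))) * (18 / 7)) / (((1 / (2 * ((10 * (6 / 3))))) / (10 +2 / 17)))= -495360000 / 119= -4162689.08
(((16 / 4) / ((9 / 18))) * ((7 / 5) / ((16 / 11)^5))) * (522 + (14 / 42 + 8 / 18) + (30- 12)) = 5486846519 / 5898240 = 930.25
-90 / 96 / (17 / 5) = -75 / 272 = -0.28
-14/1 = -14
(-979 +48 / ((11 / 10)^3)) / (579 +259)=-1255049 / 1115378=-1.13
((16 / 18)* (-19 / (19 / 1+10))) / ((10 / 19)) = -1444 / 1305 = -1.11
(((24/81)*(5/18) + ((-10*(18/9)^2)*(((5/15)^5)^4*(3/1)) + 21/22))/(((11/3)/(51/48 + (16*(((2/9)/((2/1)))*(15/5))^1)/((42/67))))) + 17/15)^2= 555207644621734338789925969/37659584525974742653977600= 14.74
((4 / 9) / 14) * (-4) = -8 / 63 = -0.13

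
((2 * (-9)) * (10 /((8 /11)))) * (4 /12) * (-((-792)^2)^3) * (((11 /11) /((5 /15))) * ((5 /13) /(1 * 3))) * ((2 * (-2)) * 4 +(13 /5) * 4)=-570115789977369968640 /13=-43855060767489997587.69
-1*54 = -54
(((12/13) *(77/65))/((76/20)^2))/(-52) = -1155/793117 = -0.00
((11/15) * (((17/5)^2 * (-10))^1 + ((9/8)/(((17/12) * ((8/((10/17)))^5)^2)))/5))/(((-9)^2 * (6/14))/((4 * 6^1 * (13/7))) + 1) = -5940622010427281250069139/124655386301145513984000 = -47.66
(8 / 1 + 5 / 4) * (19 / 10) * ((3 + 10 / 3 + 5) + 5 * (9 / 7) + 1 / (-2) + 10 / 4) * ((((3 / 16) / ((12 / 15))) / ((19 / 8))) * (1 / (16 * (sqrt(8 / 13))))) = 15355 * sqrt(26) / 28672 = 2.73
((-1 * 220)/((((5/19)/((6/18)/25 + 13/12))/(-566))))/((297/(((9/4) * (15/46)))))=1769033/1380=1281.91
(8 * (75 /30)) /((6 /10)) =100 /3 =33.33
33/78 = 11/26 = 0.42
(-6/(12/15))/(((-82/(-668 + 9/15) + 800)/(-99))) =991089/1068004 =0.93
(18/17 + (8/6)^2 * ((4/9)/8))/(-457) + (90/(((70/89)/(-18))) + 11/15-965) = -66603584024/22025115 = -3023.98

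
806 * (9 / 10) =3627 / 5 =725.40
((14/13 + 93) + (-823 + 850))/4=787/26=30.27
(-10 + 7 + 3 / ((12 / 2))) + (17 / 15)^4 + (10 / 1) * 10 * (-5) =-50711083 / 101250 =-500.85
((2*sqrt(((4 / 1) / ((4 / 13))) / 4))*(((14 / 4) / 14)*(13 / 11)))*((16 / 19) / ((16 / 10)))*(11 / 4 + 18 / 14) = 7345*sqrt(13) / 11704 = 2.26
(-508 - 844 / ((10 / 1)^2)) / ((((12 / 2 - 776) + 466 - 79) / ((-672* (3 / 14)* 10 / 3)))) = -1239456 / 1915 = -647.24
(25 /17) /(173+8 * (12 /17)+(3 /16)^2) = 256 /31105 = 0.01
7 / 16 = 0.44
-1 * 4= -4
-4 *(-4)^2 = -64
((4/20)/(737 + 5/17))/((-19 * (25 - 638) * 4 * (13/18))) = 51/6325951580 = 0.00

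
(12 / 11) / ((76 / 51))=153 / 209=0.73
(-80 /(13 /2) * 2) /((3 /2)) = -640 /39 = -16.41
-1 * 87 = -87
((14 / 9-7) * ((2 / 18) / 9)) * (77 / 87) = -3773 / 63423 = -0.06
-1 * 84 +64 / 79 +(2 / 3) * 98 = -4232 / 237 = -17.86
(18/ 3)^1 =6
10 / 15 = 2 / 3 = 0.67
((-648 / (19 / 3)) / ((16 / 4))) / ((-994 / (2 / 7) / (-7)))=-486 / 9443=-0.05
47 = 47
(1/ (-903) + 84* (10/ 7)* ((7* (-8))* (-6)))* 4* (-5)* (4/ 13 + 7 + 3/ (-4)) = -62077275095/ 11739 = -5288122.93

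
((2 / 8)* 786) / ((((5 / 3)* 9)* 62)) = 131 / 620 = 0.21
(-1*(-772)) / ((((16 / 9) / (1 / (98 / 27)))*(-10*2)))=-5.98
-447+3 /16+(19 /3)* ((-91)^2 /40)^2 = 1300779559 /4800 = 270995.74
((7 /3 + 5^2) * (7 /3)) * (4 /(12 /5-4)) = -1435 /9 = -159.44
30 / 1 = 30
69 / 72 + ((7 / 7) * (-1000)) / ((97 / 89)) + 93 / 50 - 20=-54399973 / 58200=-934.71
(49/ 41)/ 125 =49/ 5125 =0.01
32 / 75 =0.43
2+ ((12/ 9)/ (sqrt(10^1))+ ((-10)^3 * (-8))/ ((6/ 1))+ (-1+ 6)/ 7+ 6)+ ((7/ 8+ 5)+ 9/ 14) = 2 * sqrt(10)/ 15+ 226559/ 168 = 1348.99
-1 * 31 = -31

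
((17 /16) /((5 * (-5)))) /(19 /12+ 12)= -51 /16300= -0.00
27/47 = 0.57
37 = 37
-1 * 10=-10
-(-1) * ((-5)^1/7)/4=-5/28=-0.18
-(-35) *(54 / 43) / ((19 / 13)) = 24570 / 817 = 30.07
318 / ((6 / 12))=636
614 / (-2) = -307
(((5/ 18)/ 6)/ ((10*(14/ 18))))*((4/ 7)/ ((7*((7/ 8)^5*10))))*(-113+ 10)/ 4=-210944/ 86472015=-0.00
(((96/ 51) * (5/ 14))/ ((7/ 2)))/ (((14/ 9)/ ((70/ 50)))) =144/ 833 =0.17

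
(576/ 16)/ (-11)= -36/ 11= -3.27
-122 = -122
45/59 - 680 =-40075/59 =-679.24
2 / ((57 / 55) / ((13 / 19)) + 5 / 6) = 8580 / 10073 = 0.85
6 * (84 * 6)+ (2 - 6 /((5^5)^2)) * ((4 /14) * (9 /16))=413481445299 /136718750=3024.32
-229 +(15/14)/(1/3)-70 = -4141/14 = -295.79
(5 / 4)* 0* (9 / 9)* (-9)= 0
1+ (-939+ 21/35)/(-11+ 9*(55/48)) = 75127/55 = 1365.95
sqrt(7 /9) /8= sqrt(7) /24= 0.11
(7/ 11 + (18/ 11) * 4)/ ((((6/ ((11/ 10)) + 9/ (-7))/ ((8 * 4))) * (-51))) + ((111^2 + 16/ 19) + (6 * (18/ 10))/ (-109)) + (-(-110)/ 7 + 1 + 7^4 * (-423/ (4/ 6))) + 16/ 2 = -3586273665019799/ 2373303870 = -1511089.12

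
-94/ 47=-2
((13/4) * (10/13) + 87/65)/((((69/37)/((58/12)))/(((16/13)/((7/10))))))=4283416/244881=17.49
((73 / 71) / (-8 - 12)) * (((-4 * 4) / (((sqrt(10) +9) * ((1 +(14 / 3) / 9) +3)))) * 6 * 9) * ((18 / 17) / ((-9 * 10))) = -1915812 / 130687925 +212868 * sqrt(10) / 130687925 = -0.01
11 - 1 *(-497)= 508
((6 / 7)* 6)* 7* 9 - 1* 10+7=321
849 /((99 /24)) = 2264 /11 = 205.82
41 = 41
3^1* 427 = 1281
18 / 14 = 1.29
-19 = -19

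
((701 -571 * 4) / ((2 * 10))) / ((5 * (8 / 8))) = -1583 / 100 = -15.83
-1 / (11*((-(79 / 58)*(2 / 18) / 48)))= 25056 / 869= 28.83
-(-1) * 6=6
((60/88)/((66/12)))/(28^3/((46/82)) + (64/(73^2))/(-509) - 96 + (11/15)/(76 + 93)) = 2372250579075/746995688303313713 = 0.00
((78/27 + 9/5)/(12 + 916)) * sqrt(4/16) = 0.00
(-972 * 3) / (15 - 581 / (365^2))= -194242050 / 998897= -194.46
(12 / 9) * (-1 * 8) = -32 / 3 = -10.67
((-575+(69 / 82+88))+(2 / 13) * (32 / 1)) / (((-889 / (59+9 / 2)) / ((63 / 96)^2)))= 32318811 / 2183168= 14.80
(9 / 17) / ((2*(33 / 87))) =261 / 374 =0.70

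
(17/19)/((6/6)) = 17/19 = 0.89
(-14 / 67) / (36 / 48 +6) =-56 / 1809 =-0.03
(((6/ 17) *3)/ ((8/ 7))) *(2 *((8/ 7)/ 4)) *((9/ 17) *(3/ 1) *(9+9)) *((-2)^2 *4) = 69984/ 289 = 242.16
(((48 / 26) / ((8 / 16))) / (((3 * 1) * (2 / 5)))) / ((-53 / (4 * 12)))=-1920 / 689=-2.79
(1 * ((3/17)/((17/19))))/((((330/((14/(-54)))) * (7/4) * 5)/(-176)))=608/195075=0.00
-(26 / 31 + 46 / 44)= -1285 / 682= -1.88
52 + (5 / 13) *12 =736 / 13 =56.62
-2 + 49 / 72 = -1.32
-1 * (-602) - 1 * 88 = 514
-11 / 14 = -0.79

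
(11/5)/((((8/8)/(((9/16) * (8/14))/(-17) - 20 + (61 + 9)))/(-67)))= -17533967/2380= -7367.21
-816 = -816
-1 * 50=-50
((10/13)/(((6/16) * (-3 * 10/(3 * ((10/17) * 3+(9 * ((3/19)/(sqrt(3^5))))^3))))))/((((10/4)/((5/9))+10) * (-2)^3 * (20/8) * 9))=4 * sqrt(3)/116362935+8/57681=0.00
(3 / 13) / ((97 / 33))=99 / 1261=0.08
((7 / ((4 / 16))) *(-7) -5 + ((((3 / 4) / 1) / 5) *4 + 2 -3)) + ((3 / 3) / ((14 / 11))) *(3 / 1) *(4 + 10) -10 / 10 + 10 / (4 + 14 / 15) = -30964 / 185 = -167.37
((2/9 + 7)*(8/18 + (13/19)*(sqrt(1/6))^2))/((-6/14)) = -86905/9234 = -9.41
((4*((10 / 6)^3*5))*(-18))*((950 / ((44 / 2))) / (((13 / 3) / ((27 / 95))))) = -675000 / 143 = -4720.28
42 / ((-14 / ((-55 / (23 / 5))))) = 825 / 23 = 35.87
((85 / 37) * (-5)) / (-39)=425 / 1443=0.29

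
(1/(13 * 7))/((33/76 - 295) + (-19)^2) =76/459459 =0.00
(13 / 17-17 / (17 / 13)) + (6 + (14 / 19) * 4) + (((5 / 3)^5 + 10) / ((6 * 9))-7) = -41810141 / 4238406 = -9.86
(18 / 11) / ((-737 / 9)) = -162 / 8107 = -0.02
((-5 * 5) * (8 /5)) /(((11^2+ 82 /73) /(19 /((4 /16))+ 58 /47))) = -2119920 /83801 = -25.30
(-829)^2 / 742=687241 / 742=926.20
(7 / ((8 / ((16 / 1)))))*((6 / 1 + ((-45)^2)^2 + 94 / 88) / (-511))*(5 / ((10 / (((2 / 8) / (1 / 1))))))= -180427811 / 12848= -14043.26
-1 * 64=-64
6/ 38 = 3/ 19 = 0.16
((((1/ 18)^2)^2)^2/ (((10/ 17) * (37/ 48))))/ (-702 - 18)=-17/ 61160781196800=-0.00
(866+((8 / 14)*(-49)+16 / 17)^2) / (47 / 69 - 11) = -15934653 / 102884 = -154.88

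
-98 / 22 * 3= -147 / 11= -13.36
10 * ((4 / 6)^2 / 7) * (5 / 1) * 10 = 31.75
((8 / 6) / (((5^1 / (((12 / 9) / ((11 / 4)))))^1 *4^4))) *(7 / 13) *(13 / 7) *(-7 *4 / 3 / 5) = -7 / 7425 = -0.00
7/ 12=0.58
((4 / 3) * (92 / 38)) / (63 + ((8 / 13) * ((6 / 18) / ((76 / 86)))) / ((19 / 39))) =3496 / 68745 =0.05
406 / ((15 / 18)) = 2436 / 5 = 487.20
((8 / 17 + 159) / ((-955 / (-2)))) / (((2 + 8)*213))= 2711 / 17290275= 0.00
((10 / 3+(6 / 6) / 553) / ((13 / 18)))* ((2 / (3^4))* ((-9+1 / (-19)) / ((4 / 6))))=-1903352 / 1229319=-1.55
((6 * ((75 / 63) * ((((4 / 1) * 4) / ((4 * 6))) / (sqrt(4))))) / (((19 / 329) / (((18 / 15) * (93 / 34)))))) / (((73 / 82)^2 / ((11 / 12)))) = 269413870 / 1721267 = 156.52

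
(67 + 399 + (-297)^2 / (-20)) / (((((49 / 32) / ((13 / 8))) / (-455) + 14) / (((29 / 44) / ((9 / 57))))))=-7346064791 / 6245316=-1176.25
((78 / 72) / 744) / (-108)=-13 / 964224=-0.00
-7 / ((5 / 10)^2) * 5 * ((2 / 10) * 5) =-140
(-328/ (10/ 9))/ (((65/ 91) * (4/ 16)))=-41328/ 25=-1653.12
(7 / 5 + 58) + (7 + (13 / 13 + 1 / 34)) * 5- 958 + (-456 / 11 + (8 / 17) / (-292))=-122846591 / 136510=-899.91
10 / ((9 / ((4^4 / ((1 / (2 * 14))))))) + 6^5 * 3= 281632 / 9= 31292.44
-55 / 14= -3.93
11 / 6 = 1.83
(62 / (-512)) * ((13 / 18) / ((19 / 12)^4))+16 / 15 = 4115867 / 3909630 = 1.05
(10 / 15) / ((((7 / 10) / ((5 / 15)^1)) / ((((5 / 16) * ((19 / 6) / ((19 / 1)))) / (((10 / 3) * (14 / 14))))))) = 5 / 1008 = 0.00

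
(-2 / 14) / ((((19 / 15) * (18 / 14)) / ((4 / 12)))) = -5 / 171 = -0.03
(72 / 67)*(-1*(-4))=288 / 67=4.30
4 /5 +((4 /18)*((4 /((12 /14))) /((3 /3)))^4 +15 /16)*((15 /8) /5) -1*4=5703571 /155520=36.67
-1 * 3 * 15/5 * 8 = -72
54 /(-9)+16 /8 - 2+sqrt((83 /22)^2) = -49 /22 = -2.23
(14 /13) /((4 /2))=7 /13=0.54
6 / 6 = 1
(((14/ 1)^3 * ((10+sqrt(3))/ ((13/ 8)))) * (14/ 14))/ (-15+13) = -109760/ 13 -10976 * sqrt(3)/ 13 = -9905.46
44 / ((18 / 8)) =176 / 9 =19.56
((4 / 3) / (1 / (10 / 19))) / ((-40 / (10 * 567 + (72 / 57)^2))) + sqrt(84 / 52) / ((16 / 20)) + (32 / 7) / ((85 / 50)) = -79020478 / 816221 + 5 * sqrt(273) / 52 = -95.22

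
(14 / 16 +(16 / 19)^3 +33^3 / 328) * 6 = 666.22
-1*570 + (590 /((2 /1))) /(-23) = -13405 /23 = -582.83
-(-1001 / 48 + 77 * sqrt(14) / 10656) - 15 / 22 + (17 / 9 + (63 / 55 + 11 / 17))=3211669 / 134640 - 77 * sqrt(14) / 10656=23.83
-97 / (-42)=97 / 42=2.31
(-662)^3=-290117528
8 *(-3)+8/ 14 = -164/ 7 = -23.43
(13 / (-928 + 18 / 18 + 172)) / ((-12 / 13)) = 169 / 9060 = 0.02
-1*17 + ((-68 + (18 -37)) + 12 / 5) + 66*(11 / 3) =702 / 5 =140.40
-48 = -48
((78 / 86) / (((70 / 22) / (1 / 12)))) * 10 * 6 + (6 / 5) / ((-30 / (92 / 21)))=28219 / 22575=1.25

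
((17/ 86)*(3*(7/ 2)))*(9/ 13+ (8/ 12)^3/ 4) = 32011/ 20124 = 1.59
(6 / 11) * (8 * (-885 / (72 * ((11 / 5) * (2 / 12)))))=-17700 / 121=-146.28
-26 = -26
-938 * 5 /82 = -2345 /41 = -57.20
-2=-2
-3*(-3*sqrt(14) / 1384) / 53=0.00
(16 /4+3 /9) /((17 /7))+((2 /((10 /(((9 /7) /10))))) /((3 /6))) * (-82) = -21713 /8925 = -2.43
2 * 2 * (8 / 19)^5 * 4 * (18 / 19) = 9437184 / 47045881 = 0.20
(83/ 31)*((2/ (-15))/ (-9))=166/ 4185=0.04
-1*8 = -8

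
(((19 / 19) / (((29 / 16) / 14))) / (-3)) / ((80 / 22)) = -308 / 435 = -0.71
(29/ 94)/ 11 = 29/ 1034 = 0.03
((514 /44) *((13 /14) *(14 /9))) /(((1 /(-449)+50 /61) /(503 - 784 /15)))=618676453889 /66495330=9304.06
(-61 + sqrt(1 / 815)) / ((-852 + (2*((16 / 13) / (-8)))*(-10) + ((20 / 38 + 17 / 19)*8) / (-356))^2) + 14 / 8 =483252289*sqrt(815) / 283857831348958460 + 304740601210509 / 174145908803042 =1.75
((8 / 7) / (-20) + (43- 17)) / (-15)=-908 / 525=-1.73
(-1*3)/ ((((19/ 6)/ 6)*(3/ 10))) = -18.95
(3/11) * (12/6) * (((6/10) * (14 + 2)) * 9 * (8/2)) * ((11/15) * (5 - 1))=552.96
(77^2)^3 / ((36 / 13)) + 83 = 2709490944145 / 36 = 75263637337.36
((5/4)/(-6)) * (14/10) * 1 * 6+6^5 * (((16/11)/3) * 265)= 43960243/44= 999096.43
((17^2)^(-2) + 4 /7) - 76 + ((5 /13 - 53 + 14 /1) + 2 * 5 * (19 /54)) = -22681043824 /205211097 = -110.53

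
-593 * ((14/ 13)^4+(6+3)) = -175210745/ 28561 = -6134.62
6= 6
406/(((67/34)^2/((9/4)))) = 235.24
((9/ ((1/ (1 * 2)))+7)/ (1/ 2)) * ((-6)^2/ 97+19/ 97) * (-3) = -85.05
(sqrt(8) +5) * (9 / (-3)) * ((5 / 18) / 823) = -25 / 4938 - 5 * sqrt(2) / 2469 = -0.01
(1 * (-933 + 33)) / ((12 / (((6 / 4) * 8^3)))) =-57600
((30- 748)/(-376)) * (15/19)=5385/3572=1.51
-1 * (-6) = 6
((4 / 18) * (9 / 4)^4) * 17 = 12393 / 128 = 96.82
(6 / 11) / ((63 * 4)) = 1 / 462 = 0.00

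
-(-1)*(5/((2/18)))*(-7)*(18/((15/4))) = -1512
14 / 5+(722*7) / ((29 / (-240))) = -6064394 / 145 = -41823.41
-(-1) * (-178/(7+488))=-178/495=-0.36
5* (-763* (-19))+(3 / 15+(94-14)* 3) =363626 / 5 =72725.20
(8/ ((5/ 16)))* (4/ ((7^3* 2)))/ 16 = 16/ 1715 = 0.01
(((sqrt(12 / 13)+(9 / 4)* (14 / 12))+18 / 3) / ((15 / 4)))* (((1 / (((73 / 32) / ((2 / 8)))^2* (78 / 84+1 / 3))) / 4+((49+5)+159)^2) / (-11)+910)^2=159574381186121932840* sqrt(39) / 376437739674711+458776345910100556915 / 19304499470498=26412549.51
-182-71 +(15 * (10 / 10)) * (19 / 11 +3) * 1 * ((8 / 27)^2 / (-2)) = -684589 / 2673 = -256.11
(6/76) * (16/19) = 24/361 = 0.07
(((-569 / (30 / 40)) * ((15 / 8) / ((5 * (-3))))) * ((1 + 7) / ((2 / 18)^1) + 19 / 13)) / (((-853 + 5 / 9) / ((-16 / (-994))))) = -1630185 / 12392198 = -0.13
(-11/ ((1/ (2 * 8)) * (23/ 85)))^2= 223801600/ 529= 423065.41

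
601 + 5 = 606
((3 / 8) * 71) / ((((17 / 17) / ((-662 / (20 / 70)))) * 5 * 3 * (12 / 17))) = -2796619 / 480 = -5826.29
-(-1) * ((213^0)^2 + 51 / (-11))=-40 / 11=-3.64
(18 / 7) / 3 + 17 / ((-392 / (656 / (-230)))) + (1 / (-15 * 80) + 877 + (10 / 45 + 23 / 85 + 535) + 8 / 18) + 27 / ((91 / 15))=423922336933 / 298880400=1418.37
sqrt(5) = 2.24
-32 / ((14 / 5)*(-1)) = 80 / 7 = 11.43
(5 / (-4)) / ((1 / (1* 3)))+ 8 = 17 / 4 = 4.25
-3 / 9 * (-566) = 566 / 3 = 188.67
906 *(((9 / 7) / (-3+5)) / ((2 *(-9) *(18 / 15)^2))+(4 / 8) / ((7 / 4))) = 39713 / 168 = 236.39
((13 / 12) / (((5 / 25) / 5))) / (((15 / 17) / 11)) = 12155 / 36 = 337.64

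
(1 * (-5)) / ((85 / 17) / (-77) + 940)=-77 / 14475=-0.01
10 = 10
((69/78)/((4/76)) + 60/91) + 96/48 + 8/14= 521/26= 20.04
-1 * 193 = -193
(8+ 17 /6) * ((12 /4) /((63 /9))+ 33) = 2535 /7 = 362.14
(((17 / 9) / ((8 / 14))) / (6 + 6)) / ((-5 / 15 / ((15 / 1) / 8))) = -1.55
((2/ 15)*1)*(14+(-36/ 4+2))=0.93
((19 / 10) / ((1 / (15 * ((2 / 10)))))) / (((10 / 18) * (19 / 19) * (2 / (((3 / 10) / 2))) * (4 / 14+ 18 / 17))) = 183141 / 320000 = 0.57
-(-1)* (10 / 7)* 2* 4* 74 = 5920 / 7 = 845.71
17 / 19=0.89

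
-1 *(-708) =708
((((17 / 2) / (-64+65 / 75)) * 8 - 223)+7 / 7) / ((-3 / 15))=1056270 / 947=1115.39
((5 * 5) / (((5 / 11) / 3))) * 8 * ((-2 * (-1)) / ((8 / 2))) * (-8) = -5280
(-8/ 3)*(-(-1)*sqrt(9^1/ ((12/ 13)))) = -4*sqrt(39)/ 3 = -8.33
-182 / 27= -6.74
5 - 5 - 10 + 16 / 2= -2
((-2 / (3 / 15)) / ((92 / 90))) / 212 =-0.05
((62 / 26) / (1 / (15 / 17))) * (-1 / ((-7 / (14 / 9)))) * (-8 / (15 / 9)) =-496 / 221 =-2.24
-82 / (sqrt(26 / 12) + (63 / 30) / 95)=119700 / 143047-902500*sqrt(78) / 143047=-54.88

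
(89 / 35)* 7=89 / 5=17.80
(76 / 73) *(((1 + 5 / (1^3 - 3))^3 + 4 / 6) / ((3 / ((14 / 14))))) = -1235 / 1314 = -0.94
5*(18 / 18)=5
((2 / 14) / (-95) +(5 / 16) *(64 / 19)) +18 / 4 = 5.55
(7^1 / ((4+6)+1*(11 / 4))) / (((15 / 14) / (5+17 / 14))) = 812 / 255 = 3.18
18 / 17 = 1.06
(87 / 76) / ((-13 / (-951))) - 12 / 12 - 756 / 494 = 4223 / 52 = 81.21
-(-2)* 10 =20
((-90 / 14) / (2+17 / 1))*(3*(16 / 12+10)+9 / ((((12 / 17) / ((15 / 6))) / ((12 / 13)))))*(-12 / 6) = 74205 / 1729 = 42.92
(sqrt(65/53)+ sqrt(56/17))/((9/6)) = 2 * sqrt(3445)/159+ 4 * sqrt(238)/51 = 1.95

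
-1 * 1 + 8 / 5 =3 / 5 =0.60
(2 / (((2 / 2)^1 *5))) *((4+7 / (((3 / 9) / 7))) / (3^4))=302 / 405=0.75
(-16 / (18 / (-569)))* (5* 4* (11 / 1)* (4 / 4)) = 1001440 / 9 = 111271.11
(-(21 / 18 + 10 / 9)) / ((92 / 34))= -697 / 828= -0.84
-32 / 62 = -16 / 31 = -0.52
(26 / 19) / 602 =13 / 5719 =0.00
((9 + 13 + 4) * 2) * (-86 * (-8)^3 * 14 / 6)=16027648 / 3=5342549.33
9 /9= 1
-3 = -3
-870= -870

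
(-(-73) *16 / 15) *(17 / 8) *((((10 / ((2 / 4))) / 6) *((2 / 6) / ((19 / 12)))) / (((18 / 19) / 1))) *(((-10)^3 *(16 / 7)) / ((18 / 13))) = -1032512000 / 5103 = -202334.31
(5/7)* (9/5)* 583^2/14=3059001/98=31214.30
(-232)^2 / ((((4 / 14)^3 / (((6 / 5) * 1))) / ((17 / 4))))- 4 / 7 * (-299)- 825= 411902269 / 35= 11768636.26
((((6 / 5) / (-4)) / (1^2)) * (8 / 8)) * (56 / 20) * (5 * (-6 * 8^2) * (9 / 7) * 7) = 72576 / 5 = 14515.20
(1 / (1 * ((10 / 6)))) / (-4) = -3 / 20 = -0.15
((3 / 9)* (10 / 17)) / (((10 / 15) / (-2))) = -10 / 17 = -0.59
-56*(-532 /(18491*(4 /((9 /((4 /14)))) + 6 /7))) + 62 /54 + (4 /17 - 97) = -93.98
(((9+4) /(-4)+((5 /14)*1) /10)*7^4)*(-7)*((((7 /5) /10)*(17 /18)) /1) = 285719 /40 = 7142.98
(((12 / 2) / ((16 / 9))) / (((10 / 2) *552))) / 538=9 / 3959680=0.00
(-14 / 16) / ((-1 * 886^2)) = 7 / 6279968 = 0.00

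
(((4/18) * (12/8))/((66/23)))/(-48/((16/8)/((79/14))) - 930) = -161/1476684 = -0.00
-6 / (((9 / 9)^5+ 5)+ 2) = -3 / 4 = -0.75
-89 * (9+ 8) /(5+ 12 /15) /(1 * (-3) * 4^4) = 7565 /22272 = 0.34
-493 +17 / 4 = -1955 / 4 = -488.75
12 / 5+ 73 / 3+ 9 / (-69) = 9178 / 345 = 26.60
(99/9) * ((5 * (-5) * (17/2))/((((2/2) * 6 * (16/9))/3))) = -42075/64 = -657.42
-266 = -266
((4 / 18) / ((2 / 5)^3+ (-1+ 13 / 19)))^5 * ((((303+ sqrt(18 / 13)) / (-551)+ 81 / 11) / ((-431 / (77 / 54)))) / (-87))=-191619754058837890625 / 1381037651311878372647367+ 306235260009765625 * sqrt(26) / 35906978934108837688831542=-0.00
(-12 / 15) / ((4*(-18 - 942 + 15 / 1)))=1 / 4725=0.00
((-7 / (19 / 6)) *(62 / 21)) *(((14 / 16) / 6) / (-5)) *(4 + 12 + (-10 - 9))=-217 / 380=-0.57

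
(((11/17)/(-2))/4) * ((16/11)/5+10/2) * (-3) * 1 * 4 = 873/170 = 5.14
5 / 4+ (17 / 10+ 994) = 19939 / 20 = 996.95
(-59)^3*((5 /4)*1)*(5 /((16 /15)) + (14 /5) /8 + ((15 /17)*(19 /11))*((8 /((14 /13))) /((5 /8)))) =-497938715573 /83776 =-5943691.70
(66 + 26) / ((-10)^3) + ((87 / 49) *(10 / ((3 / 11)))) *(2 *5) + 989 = 20089123 / 12250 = 1639.93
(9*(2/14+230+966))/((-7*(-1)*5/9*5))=678213/1225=553.64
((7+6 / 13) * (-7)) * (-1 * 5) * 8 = 27160 / 13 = 2089.23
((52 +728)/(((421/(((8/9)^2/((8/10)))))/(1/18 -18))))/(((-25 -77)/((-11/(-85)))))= 217360/5217453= 0.04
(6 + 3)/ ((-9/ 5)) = -5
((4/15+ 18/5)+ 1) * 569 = 41537/15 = 2769.13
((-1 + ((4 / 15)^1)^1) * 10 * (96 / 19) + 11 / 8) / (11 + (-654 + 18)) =5423 / 95000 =0.06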